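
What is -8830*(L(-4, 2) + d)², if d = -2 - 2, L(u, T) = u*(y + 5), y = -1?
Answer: -3532000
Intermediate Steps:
L(u, T) = 4*u (L(u, T) = u*(-1 + 5) = u*4 = 4*u)
d = -4
-8830*(L(-4, 2) + d)² = -8830*(4*(-4) - 4)² = -8830*(-16 - 4)² = -8830*(-20)² = -8830*400 = -3532000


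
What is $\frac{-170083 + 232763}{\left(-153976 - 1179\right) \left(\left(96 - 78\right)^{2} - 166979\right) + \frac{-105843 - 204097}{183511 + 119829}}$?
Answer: $\frac{475333780}{196089263199589} \approx 2.4241 \cdot 10^{-6}$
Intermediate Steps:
$\frac{-170083 + 232763}{\left(-153976 - 1179\right) \left(\left(96 - 78\right)^{2} - 166979\right) + \frac{-105843 - 204097}{183511 + 119829}} = \frac{62680}{- 155155 \left(18^{2} - 166979\right) - \frac{309940}{303340}} = \frac{62680}{- 155155 \left(324 - 166979\right) - \frac{15497}{15167}} = \frac{62680}{\left(-155155\right) \left(-166655\right) - \frac{15497}{15167}} = \frac{62680}{25857356525 - \frac{15497}{15167}} = \frac{62680}{\frac{392178526399178}{15167}} = 62680 \cdot \frac{15167}{392178526399178} = \frac{475333780}{196089263199589}$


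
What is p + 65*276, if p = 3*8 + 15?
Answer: 17979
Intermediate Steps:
p = 39 (p = 24 + 15 = 39)
p + 65*276 = 39 + 65*276 = 39 + 17940 = 17979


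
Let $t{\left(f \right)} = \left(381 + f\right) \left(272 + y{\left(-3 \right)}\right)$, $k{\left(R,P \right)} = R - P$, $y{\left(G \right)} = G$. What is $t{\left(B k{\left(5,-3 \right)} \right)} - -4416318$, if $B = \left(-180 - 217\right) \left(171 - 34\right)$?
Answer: $-112526321$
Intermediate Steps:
$B = -54389$ ($B = \left(-397\right) 137 = -54389$)
$t{\left(f \right)} = 102489 + 269 f$ ($t{\left(f \right)} = \left(381 + f\right) \left(272 - 3\right) = \left(381 + f\right) 269 = 102489 + 269 f$)
$t{\left(B k{\left(5,-3 \right)} \right)} - -4416318 = \left(102489 + 269 \left(- 54389 \left(5 - -3\right)\right)\right) - -4416318 = \left(102489 + 269 \left(- 54389 \left(5 + 3\right)\right)\right) + 4416318 = \left(102489 + 269 \left(\left(-54389\right) 8\right)\right) + 4416318 = \left(102489 + 269 \left(-435112\right)\right) + 4416318 = \left(102489 - 117045128\right) + 4416318 = -116942639 + 4416318 = -112526321$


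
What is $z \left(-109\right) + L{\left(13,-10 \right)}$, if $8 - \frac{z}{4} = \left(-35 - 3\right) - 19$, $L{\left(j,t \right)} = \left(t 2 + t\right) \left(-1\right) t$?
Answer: $-28640$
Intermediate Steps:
$L{\left(j,t \right)} = - 3 t^{2}$ ($L{\left(j,t \right)} = \left(2 t + t\right) \left(-1\right) t = 3 t \left(-1\right) t = - 3 t t = - 3 t^{2}$)
$z = 260$ ($z = 32 - 4 \left(\left(-35 - 3\right) - 19\right) = 32 - 4 \left(-38 - 19\right) = 32 - -228 = 32 + 228 = 260$)
$z \left(-109\right) + L{\left(13,-10 \right)} = 260 \left(-109\right) - 3 \left(-10\right)^{2} = -28340 - 300 = -28640$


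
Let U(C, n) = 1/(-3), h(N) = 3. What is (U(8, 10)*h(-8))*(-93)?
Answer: 93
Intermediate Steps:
U(C, n) = -⅓
(U(8, 10)*h(-8))*(-93) = -⅓*3*(-93) = -1*(-93) = 93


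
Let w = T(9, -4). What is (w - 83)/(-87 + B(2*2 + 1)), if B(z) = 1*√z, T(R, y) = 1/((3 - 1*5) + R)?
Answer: 12615/13237 + 145*√5/13237 ≈ 0.97750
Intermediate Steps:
T(R, y) = 1/(-2 + R) (T(R, y) = 1/((3 - 5) + R) = 1/(-2 + R))
B(z) = √z
w = ⅐ (w = 1/(-2 + 9) = 1/7 = ⅐ ≈ 0.14286)
(w - 83)/(-87 + B(2*2 + 1)) = (⅐ - 83)/(-87 + √(2*2 + 1)) = -580/(7*(-87 + √(4 + 1))) = -580/(7*(-87 + √5))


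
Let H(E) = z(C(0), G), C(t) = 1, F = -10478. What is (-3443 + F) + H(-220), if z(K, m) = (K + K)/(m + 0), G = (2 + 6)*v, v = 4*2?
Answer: -445471/32 ≈ -13921.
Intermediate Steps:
v = 8
G = 64 (G = (2 + 6)*8 = 8*8 = 64)
z(K, m) = 2*K/m (z(K, m) = (2*K)/m = 2*K/m)
H(E) = 1/32 (H(E) = 2*1/64 = 2*1*(1/64) = 1/32)
(-3443 + F) + H(-220) = (-3443 - 10478) + 1/32 = -13921 + 1/32 = -445471/32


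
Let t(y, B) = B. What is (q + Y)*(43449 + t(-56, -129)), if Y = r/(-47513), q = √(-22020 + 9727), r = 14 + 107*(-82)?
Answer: 379483200/47513 + 43320*I*√12293 ≈ 7986.9 + 4.8031e+6*I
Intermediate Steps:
r = -8760 (r = 14 - 8774 = -8760)
q = I*√12293 (q = √(-12293) = I*√12293 ≈ 110.87*I)
Y = 8760/47513 (Y = -8760/(-47513) = -8760*(-1/47513) = 8760/47513 ≈ 0.18437)
(q + Y)*(43449 + t(-56, -129)) = (I*√12293 + 8760/47513)*(43449 - 129) = (8760/47513 + I*√12293)*43320 = 379483200/47513 + 43320*I*√12293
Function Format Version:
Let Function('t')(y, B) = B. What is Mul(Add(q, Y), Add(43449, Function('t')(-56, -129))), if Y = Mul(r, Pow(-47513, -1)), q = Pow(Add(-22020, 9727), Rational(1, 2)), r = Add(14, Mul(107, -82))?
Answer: Add(Rational(379483200, 47513), Mul(43320, I, Pow(12293, Rational(1, 2)))) ≈ Add(7986.9, Mul(4.8031e+6, I))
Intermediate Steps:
r = -8760 (r = Add(14, -8774) = -8760)
q = Mul(I, Pow(12293, Rational(1, 2))) (q = Pow(-12293, Rational(1, 2)) = Mul(I, Pow(12293, Rational(1, 2))) ≈ Mul(110.87, I))
Y = Rational(8760, 47513) (Y = Mul(-8760, Pow(-47513, -1)) = Mul(-8760, Rational(-1, 47513)) = Rational(8760, 47513) ≈ 0.18437)
Mul(Add(q, Y), Add(43449, Function('t')(-56, -129))) = Mul(Add(Mul(I, Pow(12293, Rational(1, 2))), Rational(8760, 47513)), Add(43449, -129)) = Mul(Add(Rational(8760, 47513), Mul(I, Pow(12293, Rational(1, 2)))), 43320) = Add(Rational(379483200, 47513), Mul(43320, I, Pow(12293, Rational(1, 2))))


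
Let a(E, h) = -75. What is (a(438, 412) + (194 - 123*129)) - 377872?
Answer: -393620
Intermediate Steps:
(a(438, 412) + (194 - 123*129)) - 377872 = (-75 + (194 - 123*129)) - 377872 = (-75 + (194 - 15867)) - 377872 = (-75 - 15673) - 377872 = -15748 - 377872 = -393620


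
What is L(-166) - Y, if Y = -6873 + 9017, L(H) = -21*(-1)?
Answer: -2123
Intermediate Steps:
L(H) = 21
Y = 2144
L(-166) - Y = 21 - 1*2144 = 21 - 2144 = -2123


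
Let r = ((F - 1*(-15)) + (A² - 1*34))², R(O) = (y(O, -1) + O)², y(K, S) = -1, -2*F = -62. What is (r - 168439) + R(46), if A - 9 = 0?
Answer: -157765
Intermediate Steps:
A = 9 (A = 9 + 0 = 9)
F = 31 (F = -½*(-62) = 31)
R(O) = (-1 + O)²
r = 8649 (r = ((31 - 1*(-15)) + (9² - 1*34))² = ((31 + 15) + (81 - 34))² = (46 + 47)² = 93² = 8649)
(r - 168439) + R(46) = (8649 - 168439) + (-1 + 46)² = -159790 + 45² = -159790 + 2025 = -157765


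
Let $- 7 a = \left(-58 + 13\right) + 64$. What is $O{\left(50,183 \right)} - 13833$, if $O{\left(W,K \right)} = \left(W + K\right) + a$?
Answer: $- \frac{95219}{7} \approx -13603.0$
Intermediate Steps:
$a = - \frac{19}{7}$ ($a = - \frac{\left(-58 + 13\right) + 64}{7} = - \frac{-45 + 64}{7} = \left(- \frac{1}{7}\right) 19 = - \frac{19}{7} \approx -2.7143$)
$O{\left(W,K \right)} = - \frac{19}{7} + K + W$ ($O{\left(W,K \right)} = \left(W + K\right) - \frac{19}{7} = \left(K + W\right) - \frac{19}{7} = - \frac{19}{7} + K + W$)
$O{\left(50,183 \right)} - 13833 = \left(- \frac{19}{7} + 183 + 50\right) - 13833 = \frac{1612}{7} - 13833 = - \frac{95219}{7}$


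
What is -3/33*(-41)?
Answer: 41/11 ≈ 3.7273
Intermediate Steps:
-3/33*(-41) = -3*1/33*(-41) = -1/11*(-41) = 41/11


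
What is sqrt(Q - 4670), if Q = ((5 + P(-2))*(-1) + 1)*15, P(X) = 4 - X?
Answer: 2*I*sqrt(1205) ≈ 69.426*I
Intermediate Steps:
Q = -150 (Q = ((5 + (4 - 1*(-2)))*(-1) + 1)*15 = ((5 + (4 + 2))*(-1) + 1)*15 = ((5 + 6)*(-1) + 1)*15 = (11*(-1) + 1)*15 = (-11 + 1)*15 = -10*15 = -150)
sqrt(Q - 4670) = sqrt(-150 - 4670) = sqrt(-4820) = 2*I*sqrt(1205)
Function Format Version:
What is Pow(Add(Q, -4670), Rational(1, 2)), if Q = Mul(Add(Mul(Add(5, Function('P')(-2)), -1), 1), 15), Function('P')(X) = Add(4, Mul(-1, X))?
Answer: Mul(2, I, Pow(1205, Rational(1, 2))) ≈ Mul(69.426, I)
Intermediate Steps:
Q = -150 (Q = Mul(Add(Mul(Add(5, Add(4, Mul(-1, -2))), -1), 1), 15) = Mul(Add(Mul(Add(5, Add(4, 2)), -1), 1), 15) = Mul(Add(Mul(Add(5, 6), -1), 1), 15) = Mul(Add(Mul(11, -1), 1), 15) = Mul(Add(-11, 1), 15) = Mul(-10, 15) = -150)
Pow(Add(Q, -4670), Rational(1, 2)) = Pow(Add(-150, -4670), Rational(1, 2)) = Pow(-4820, Rational(1, 2)) = Mul(2, I, Pow(1205, Rational(1, 2)))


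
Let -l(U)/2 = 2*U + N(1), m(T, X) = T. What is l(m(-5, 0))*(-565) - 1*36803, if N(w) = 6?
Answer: -41323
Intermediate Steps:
l(U) = -12 - 4*U (l(U) = -2*(2*U + 6) = -2*(6 + 2*U) = -12 - 4*U)
l(m(-5, 0))*(-565) - 1*36803 = (-12 - 4*(-5))*(-565) - 1*36803 = (-12 + 20)*(-565) - 36803 = 8*(-565) - 36803 = -4520 - 36803 = -41323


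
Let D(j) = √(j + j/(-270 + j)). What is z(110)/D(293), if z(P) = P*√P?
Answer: 55*√1111935/879 ≈ 65.980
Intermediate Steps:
z(P) = P^(3/2)
D(j) = √(j + j/(-270 + j))
z(110)/D(293) = 110^(3/2)/(√(293*(-269 + 293)/(-270 + 293))) = (110*√110)/(√(293*24/23)) = (110*√110)/(√(293*(1/23)*24)) = (110*√110)/(√(7032/23)) = (110*√110)/((2*√40434/23)) = (110*√110)*(√40434/3516) = 55*√1111935/879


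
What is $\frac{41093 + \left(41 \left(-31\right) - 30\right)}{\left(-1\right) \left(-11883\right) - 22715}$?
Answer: $- \frac{2487}{677} \approx -3.6736$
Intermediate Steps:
$\frac{41093 + \left(41 \left(-31\right) - 30\right)}{\left(-1\right) \left(-11883\right) - 22715} = \frac{41093 - 1301}{11883 - 22715} = \frac{41093 - 1301}{-10832} = 39792 \left(- \frac{1}{10832}\right) = - \frac{2487}{677}$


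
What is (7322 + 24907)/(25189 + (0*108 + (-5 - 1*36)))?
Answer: 32229/25148 ≈ 1.2816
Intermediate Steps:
(7322 + 24907)/(25189 + (0*108 + (-5 - 1*36))) = 32229/(25189 + (0 + (-5 - 36))) = 32229/(25189 + (0 - 41)) = 32229/(25189 - 41) = 32229/25148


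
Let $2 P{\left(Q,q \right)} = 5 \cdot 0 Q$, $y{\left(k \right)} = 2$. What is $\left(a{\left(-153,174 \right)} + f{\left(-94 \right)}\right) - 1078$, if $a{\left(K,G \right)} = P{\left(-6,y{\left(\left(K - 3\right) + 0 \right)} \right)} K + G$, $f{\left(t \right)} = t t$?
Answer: $7932$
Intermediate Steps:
$P{\left(Q,q \right)} = 0$ ($P{\left(Q,q \right)} = \frac{5 \cdot 0 Q}{2} = \frac{0 Q}{2} = \frac{1}{2} \cdot 0 = 0$)
$f{\left(t \right)} = t^{2}$
$a{\left(K,G \right)} = G$ ($a{\left(K,G \right)} = 0 K + G = 0 + G = G$)
$\left(a{\left(-153,174 \right)} + f{\left(-94 \right)}\right) - 1078 = \left(174 + \left(-94\right)^{2}\right) - 1078 = \left(174 + 8836\right) - 1078 = 9010 - 1078 = 7932$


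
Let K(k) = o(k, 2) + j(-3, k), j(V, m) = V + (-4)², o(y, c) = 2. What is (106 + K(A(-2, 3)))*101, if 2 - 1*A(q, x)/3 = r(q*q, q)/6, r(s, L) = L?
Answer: 12221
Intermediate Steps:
j(V, m) = 16 + V (j(V, m) = V + 16 = 16 + V)
A(q, x) = 6 - q/2 (A(q, x) = 6 - 3*q/6 = 6 - q/2)
K(k) = 15 (K(k) = 2 + (16 - 3) = 2 + 13 = 15)
(106 + K(A(-2, 3)))*101 = (106 + 15)*101 = 121*101 = 12221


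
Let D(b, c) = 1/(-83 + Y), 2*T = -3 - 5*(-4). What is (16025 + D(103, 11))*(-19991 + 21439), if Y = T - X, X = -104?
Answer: 1369050696/59 ≈ 2.3204e+7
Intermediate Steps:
T = 17/2 (T = (-3 - 5*(-4))/2 = (-3 + 20)/2 = (½)*17 = 17/2 ≈ 8.5000)
Y = 225/2 (Y = 17/2 - 1*(-104) = 17/2 + 104 = 225/2 ≈ 112.50)
D(b, c) = 2/59 (D(b, c) = 1/(-83 + 225/2) = 1/(59/2) = 2/59)
(16025 + D(103, 11))*(-19991 + 21439) = (16025 + 2/59)*(-19991 + 21439) = (945477/59)*1448 = 1369050696/59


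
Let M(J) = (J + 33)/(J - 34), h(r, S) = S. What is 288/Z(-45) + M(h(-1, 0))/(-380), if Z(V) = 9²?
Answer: 413737/116280 ≈ 3.5581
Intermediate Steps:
Z(V) = 81
M(J) = (33 + J)/(-34 + J)
288/Z(-45) + M(h(-1, 0))/(-380) = 288/81 + ((33 + 0)/(-34 + 0))/(-380) = 288*(1/81) + (33/(-34))*(-1/380) = 32/9 - 1/34*33*(-1/380) = 32/9 - 33/34*(-1/380) = 32/9 + 33/12920 = 413737/116280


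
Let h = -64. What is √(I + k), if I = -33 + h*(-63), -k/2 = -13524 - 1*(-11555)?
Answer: √7937 ≈ 89.090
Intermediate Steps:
k = 3938 (k = -2*(-13524 - 1*(-11555)) = -2*(-13524 + 11555) = -2*(-1969) = 3938)
I = 3999 (I = -33 - 64*(-63) = -33 + 4032 = 3999)
√(I + k) = √(3999 + 3938) = √7937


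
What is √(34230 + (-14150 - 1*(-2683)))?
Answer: √22763 ≈ 150.87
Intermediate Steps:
√(34230 + (-14150 - 1*(-2683))) = √(34230 + (-14150 + 2683)) = √(34230 - 11467) = √22763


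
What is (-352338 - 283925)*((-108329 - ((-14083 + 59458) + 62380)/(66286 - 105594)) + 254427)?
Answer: -3654012559251957/39308 ≈ -9.2958e+10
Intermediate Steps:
(-352338 - 283925)*((-108329 - ((-14083 + 59458) + 62380)/(66286 - 105594)) + 254427) = -636263*((-108329 - (45375 + 62380)/(-39308)) + 254427) = -636263*((-108329 - 107755*(-1)/39308) + 254427) = -636263*((-108329 - 1*(-107755/39308)) + 254427) = -636263*((-108329 + 107755/39308) + 254427) = -636263*(-4258088577/39308 + 254427) = -636263*5742927939/39308 = -3654012559251957/39308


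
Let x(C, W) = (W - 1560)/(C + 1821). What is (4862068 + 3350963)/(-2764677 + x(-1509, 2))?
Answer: -1281232836/431290391 ≈ -2.9707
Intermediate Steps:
x(C, W) = (-1560 + W)/(1821 + C)
(4862068 + 3350963)/(-2764677 + x(-1509, 2)) = (4862068 + 3350963)/(-2764677 + (-1560 + 2)/(1821 - 1509)) = 8213031/(-2764677 - 1558/312) = 8213031/(-2764677 + (1/312)*(-1558)) = 8213031/(-2764677 - 779/156) = 8213031/(-431290391/156) = 8213031*(-156/431290391) = -1281232836/431290391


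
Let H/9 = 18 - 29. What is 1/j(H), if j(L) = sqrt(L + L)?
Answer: -I*sqrt(22)/66 ≈ -0.071067*I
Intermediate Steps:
H = -99 (H = 9*(18 - 29) = 9*(-11) = -99)
j(L) = sqrt(2)*sqrt(L) (j(L) = sqrt(2*L) = sqrt(2)*sqrt(L))
1/j(H) = 1/(sqrt(2)*sqrt(-99)) = 1/(sqrt(2)*(3*I*sqrt(11))) = 1/(3*I*sqrt(22)) = -I*sqrt(22)/66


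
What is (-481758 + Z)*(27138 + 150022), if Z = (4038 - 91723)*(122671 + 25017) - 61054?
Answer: -2294322111698720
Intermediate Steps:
Z = -12950083334 (Z = -87685*147688 - 61054 = -12950022280 - 61054 = -12950083334)
(-481758 + Z)*(27138 + 150022) = (-481758 - 12950083334)*(27138 + 150022) = -12950565092*177160 = -2294322111698720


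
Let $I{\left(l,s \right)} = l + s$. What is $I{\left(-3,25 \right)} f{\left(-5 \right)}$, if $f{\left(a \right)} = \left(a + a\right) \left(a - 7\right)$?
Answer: $2640$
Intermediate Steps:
$f{\left(a \right)} = 2 a \left(-7 + a\right)$
$I{\left(-3,25 \right)} f{\left(-5 \right)} = \left(-3 + 25\right) 2 \left(-5\right) \left(-7 - 5\right) = 22 \cdot 2 \left(-5\right) \left(-12\right) = 22 \cdot 120 = 2640$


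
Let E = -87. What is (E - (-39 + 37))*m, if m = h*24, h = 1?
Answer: -2040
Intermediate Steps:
m = 24 (m = 1*24 = 24)
(E - (-39 + 37))*m = (-87 - (-39 + 37))*24 = (-87 - 1*(-2))*24 = (-87 + 2)*24 = -85*24 = -2040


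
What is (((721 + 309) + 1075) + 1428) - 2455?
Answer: 1078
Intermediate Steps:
(((721 + 309) + 1075) + 1428) - 2455 = ((1030 + 1075) + 1428) - 2455 = (2105 + 1428) - 2455 = 3533 - 2455 = 1078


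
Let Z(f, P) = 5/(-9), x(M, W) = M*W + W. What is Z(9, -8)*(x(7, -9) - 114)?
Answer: 310/3 ≈ 103.33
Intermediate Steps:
x(M, W) = W + M*W
Z(f, P) = -5/9 (Z(f, P) = 5*(-⅑) = -5/9)
Z(9, -8)*(x(7, -9) - 114) = -5*(-9*(1 + 7) - 114)/9 = -5*(-9*8 - 114)/9 = -5*(-72 - 114)/9 = -5/9*(-186) = 310/3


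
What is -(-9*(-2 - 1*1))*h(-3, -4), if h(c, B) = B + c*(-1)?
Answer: 27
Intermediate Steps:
h(c, B) = B - c
-(-9*(-2 - 1*1))*h(-3, -4) = -(-9*(-2 - 1*1))*(-4 - 1*(-3)) = -(-9*(-2 - 1))*(-4 + 3) = -(-9*(-3))*(-1) = -27*(-1) = -1*(-27) = 27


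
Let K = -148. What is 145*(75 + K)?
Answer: -10585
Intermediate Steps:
145*(75 + K) = 145*(75 - 148) = 145*(-73) = -10585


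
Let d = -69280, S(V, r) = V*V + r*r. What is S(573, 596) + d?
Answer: 614265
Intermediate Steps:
S(V, r) = V² + r²
S(573, 596) + d = (573² + 596²) - 69280 = (328329 + 355216) - 69280 = 683545 - 69280 = 614265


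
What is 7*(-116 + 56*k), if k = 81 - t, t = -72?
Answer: 59164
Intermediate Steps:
k = 153 (k = 81 - 1*(-72) = 81 + 72 = 153)
7*(-116 + 56*k) = 7*(-116 + 56*153) = 7*(-116 + 8568) = 7*8452 = 59164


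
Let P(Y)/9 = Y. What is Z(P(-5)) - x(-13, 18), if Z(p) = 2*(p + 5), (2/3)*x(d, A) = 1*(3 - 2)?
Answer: -163/2 ≈ -81.500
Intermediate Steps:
x(d, A) = 3/2 (x(d, A) = 3*(1*(3 - 2))/2 = 3*(1*1)/2 = (3/2)*1 = 3/2)
P(Y) = 9*Y
Z(p) = 10 + 2*p (Z(p) = 2*(5 + p) = 10 + 2*p)
Z(P(-5)) - x(-13, 18) = (10 + 2*(9*(-5))) - 1*3/2 = (10 + 2*(-45)) - 3/2 = (10 - 90) - 3/2 = -80 - 3/2 = -163/2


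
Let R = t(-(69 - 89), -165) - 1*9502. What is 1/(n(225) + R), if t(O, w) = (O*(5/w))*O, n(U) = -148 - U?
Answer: -33/326275 ≈ -0.00010114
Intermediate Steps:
t(O, w) = 5*O²/w (t(O, w) = (5*O/w)*O = 5*O²/w)
R = -313966/33 (R = 5*(-(69 - 89))²/(-165) - 1*9502 = 5*(-1*(-20))²*(-1/165) - 9502 = 5*20²*(-1/165) - 9502 = 5*400*(-1/165) - 9502 = -400/33 - 9502 = -313966/33 ≈ -9514.1)
1/(n(225) + R) = 1/((-148 - 1*225) - 313966/33) = 1/((-148 - 225) - 313966/33) = 1/(-373 - 313966/33) = 1/(-326275/33) = -33/326275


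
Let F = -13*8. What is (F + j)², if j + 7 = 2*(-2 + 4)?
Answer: 11449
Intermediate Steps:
j = -3 (j = -7 + 2*(-2 + 4) = -7 + 2*2 = -7 + 4 = -3)
F = -104
(F + j)² = (-104 - 3)² = (-107)² = 11449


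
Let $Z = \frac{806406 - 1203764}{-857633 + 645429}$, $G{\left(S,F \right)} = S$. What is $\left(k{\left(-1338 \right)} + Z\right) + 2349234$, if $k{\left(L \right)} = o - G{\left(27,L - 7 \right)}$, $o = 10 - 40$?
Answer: $\frac{249252576733}{106102} \approx 2.3492 \cdot 10^{6}$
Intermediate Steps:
$o = -30$ ($o = 10 - 40 = -30$)
$Z = \frac{198679}{106102}$ ($Z = - \frac{397358}{-212204} = \left(-397358\right) \left(- \frac{1}{212204}\right) = \frac{198679}{106102} \approx 1.8725$)
$k{\left(L \right)} = -57$ ($k{\left(L \right)} = -30 - 27 = -57$)
$\left(k{\left(-1338 \right)} + Z\right) + 2349234 = \left(-57 + \frac{198679}{106102}\right) + 2349234 = - \frac{5849135}{106102} + 2349234 = \frac{249252576733}{106102}$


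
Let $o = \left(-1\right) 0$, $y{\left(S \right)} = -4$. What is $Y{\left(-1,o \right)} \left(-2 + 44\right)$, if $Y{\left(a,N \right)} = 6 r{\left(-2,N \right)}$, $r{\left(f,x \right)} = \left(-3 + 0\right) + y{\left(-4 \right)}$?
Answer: $-1764$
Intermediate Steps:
$o = 0$
$r{\left(f,x \right)} = -7$ ($r{\left(f,x \right)} = \left(-3 + 0\right) - 4 = -3 - 4 = -7$)
$Y{\left(a,N \right)} = -42$ ($Y{\left(a,N \right)} = 6 \left(-7\right) = -42$)
$Y{\left(-1,o \right)} \left(-2 + 44\right) = - 42 \left(-2 + 44\right) = \left(-42\right) 42 = -1764$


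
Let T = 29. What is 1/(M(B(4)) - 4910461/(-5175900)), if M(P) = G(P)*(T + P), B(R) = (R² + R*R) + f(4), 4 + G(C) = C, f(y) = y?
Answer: 5175900/10770782461 ≈ 0.00048055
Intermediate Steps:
G(C) = -4 + C
B(R) = 4 + 2*R² (B(R) = (R² + R*R) + 4 = (R² + R²) + 4 = 2*R² + 4 = 4 + 2*R²)
M(P) = (-4 + P)*(29 + P)
1/(M(B(4)) - 4910461/(-5175900)) = 1/((-4 + (4 + 2*4²))*(29 + (4 + 2*4²)) - 4910461/(-5175900)) = 1/((-4 + (4 + 2*16))*(29 + (4 + 2*16)) - 4910461*(-1/5175900)) = 1/((-4 + (4 + 32))*(29 + (4 + 32)) + 4910461/5175900) = 1/((-4 + 36)*(29 + 36) + 4910461/5175900) = 1/(32*65 + 4910461/5175900) = 1/(2080 + 4910461/5175900) = 1/(10770782461/5175900) = 5175900/10770782461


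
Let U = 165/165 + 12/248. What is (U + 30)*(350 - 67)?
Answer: 544775/62 ≈ 8786.7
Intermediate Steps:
U = 65/62 (U = 165*(1/165) + 12*(1/248) = 1 + 3/62 = 65/62 ≈ 1.0484)
(U + 30)*(350 - 67) = (65/62 + 30)*(350 - 67) = (1925/62)*283 = 544775/62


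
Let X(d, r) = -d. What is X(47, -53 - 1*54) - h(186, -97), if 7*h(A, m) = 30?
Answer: -359/7 ≈ -51.286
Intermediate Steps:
h(A, m) = 30/7 (h(A, m) = (⅐)*30 = 30/7)
X(47, -53 - 1*54) - h(186, -97) = -1*47 - 1*30/7 = -47 - 30/7 = -359/7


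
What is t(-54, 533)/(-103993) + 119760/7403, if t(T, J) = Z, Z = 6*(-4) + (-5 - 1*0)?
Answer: 12454416367/769860179 ≈ 16.177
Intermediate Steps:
Z = -29 (Z = -24 + (-5 + 0) = -24 - 5 = -29)
t(T, J) = -29
t(-54, 533)/(-103993) + 119760/7403 = -29/(-103993) + 119760/7403 = -29*(-1/103993) + 119760*(1/7403) = 29/103993 + 119760/7403 = 12454416367/769860179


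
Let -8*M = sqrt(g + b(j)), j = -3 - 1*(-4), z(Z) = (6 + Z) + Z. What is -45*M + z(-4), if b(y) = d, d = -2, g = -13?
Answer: -2 + 45*I*sqrt(15)/8 ≈ -2.0 + 21.786*I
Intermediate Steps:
z(Z) = 6 + 2*Z
j = 1 (j = -3 + 4 = 1)
b(y) = -2
M = -I*sqrt(15)/8 (M = -sqrt(-13 - 2)/8 = -I*sqrt(15)/8 ≈ -0.48412*I)
-45*M + z(-4) = -(-45)*I*sqrt(15)/8 + (6 + 2*(-4)) = 45*I*sqrt(15)/8 + (6 - 8) = 45*I*sqrt(15)/8 - 2 = -2 + 45*I*sqrt(15)/8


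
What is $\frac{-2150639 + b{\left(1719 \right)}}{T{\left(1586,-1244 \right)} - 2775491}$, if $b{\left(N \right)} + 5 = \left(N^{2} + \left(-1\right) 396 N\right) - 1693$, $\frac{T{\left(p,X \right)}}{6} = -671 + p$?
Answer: $- \frac{121900}{2770001} \approx -0.044007$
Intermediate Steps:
$T{\left(p,X \right)} = -4026 + 6 p$ ($T{\left(p,X \right)} = 6 \left(-671 + p\right) = -4026 + 6 p$)
$b{\left(N \right)} = -1698 + N^{2} - 396 N$ ($b{\left(N \right)} = -5 - \left(1693 - N^{2} - \left(-1\right) 396 N\right) = -5 - \left(1693 - N^{2} + 396 N\right) = -1698 + N^{2} - 396 N$)
$\frac{-2150639 + b{\left(1719 \right)}}{T{\left(1586,-1244 \right)} - 2775491} = \frac{-2150639 - \left(682422 - 2954961\right)}{\left(-4026 + 6 \cdot 1586\right) - 2775491} = \frac{-2150639 - -2272539}{\left(-4026 + 9516\right) - 2775491} = \frac{-2150639 + 2272539}{5490 - 2775491} = \frac{121900}{-2770001} = 121900 \left(- \frac{1}{2770001}\right) = - \frac{121900}{2770001}$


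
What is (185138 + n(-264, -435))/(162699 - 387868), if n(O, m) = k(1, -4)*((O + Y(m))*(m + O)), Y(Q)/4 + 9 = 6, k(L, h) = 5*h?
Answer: 3673342/225169 ≈ 16.314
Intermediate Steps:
Y(Q) = -12 (Y(Q) = -36 + 4*6 = -36 + 24 = -12)
n(O, m) = -20*(-12 + O)*(O + m) (n(O, m) = (5*(-4))*((O - 12)*(m + O)) = -20*(-12 + O)*(O + m))
(185138 + n(-264, -435))/(162699 - 387868) = (185138 + (-20*(-264)**2 + 240*(-264) + 240*(-435) - 20*(-264)*(-435)))/(162699 - 387868) = (185138 + (-20*69696 - 63360 - 104400 - 2296800))/(-225169) = (185138 + (-1393920 - 63360 - 104400 - 2296800))*(-1/225169) = (185138 - 3858480)*(-1/225169) = -3673342*(-1/225169) = 3673342/225169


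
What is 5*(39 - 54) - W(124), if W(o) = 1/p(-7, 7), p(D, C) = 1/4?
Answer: -79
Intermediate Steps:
p(D, C) = ¼
W(o) = 4 (W(o) = 1/(¼) = 4)
5*(39 - 54) - W(124) = 5*(39 - 54) - 1*4 = 5*(-15) - 4 = -75 - 4 = -79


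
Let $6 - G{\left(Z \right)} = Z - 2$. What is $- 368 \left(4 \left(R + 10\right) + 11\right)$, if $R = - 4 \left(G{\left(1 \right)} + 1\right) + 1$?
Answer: $26864$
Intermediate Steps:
$G{\left(Z \right)} = 8 - Z$ ($G{\left(Z \right)} = 6 - \left(Z - 2\right) = 6 - \left(-2 + Z\right) = 8 - Z$)
$R = -31$ ($R = - 4 \left(\left(8 - 1\right) + 1\right) + 1 = - 4 \left(7 + 1\right) + 1 = \left(-4\right) 8 + 1 = -32 + 1 = -31$)
$- 368 \left(4 \left(R + 10\right) + 11\right) = - 368 \left(4 \left(-31 + 10\right) + 11\right) = - 368 \left(4 \left(-21\right) + 11\right) = - 368 \left(-84 + 11\right) = \left(-368\right) \left(-73\right) = 26864$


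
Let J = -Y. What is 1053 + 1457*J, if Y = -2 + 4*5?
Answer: -25173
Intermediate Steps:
Y = 18 (Y = -2 + 20 = 18)
J = -18 (J = -1*18 = -18)
1053 + 1457*J = 1053 + 1457*(-18) = 1053 - 26226 = -25173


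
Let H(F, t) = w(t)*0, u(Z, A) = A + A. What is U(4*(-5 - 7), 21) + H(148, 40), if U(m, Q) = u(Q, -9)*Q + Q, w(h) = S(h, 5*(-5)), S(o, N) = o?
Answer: -357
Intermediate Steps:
w(h) = h
u(Z, A) = 2*A
U(m, Q) = -17*Q (U(m, Q) = (2*(-9))*Q + Q = -18*Q + Q = -17*Q)
H(F, t) = 0 (H(F, t) = t*0 = 0)
U(4*(-5 - 7), 21) + H(148, 40) = -17*21 + 0 = -357 + 0 = -357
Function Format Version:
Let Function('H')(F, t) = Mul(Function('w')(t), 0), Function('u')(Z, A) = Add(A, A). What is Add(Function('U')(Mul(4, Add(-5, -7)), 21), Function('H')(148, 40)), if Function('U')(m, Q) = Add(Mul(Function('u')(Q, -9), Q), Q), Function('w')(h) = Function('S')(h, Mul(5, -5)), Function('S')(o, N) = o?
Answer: -357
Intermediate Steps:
Function('w')(h) = h
Function('u')(Z, A) = Mul(2, A)
Function('U')(m, Q) = Mul(-17, Q) (Function('U')(m, Q) = Add(Mul(Mul(2, -9), Q), Q) = Add(Mul(-18, Q), Q) = Mul(-17, Q))
Function('H')(F, t) = 0 (Function('H')(F, t) = Mul(t, 0) = 0)
Add(Function('U')(Mul(4, Add(-5, -7)), 21), Function('H')(148, 40)) = Add(Mul(-17, 21), 0) = Add(-357, 0) = -357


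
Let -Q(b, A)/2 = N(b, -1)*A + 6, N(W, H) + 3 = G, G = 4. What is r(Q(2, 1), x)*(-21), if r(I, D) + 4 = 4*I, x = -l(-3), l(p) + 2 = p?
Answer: 1260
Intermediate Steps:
N(W, H) = 1 (N(W, H) = -3 + 4 = 1)
l(p) = -2 + p
Q(b, A) = -12 - 2*A (Q(b, A) = -2*(1*A + 6) = -2*(A + 6) = -2*(6 + A) = -12 - 2*A)
x = 5 (x = -(-2 - 3) = -1*(-5) = 5)
r(I, D) = -4 + 4*I
r(Q(2, 1), x)*(-21) = (-4 + 4*(-12 - 2*1))*(-21) = (-4 + 4*(-12 - 2))*(-21) = (-4 + 4*(-14))*(-21) = (-4 - 56)*(-21) = -60*(-21) = 1260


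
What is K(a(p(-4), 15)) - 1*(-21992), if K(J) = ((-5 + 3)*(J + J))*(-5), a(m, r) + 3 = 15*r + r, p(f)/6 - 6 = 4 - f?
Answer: 26732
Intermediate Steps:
p(f) = 60 - 6*f (p(f) = 36 + 6*(4 - f) = 36 + (24 - 6*f) = 60 - 6*f)
a(m, r) = -3 + 16*r (a(m, r) = -3 + (15*r + r) = -3 + 16*r)
K(J) = 20*J (K(J) = -4*J*(-5) = 20*J)
K(a(p(-4), 15)) - 1*(-21992) = 20*(-3 + 16*15) - 1*(-21992) = 20*(-3 + 240) + 21992 = 20*237 + 21992 = 4740 + 21992 = 26732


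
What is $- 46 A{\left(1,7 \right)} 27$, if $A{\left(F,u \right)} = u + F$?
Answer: $-9936$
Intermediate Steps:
$A{\left(F,u \right)} = F + u$
$- 46 A{\left(1,7 \right)} 27 = - 46 \left(1 + 7\right) 27 = \left(-46\right) 8 \cdot 27 = \left(-368\right) 27 = -9936$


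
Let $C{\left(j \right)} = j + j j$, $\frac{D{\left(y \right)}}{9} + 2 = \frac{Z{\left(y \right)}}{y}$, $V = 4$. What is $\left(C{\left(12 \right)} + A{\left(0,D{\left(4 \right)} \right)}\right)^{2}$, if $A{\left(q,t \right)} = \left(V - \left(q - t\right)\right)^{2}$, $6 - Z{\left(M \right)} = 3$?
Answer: $\frac{11135569}{256} \approx 43498.0$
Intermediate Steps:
$Z{\left(M \right)} = 3$ ($Z{\left(M \right)} = 6 - 3 = 3$)
$D{\left(y \right)} = -18 + \frac{27}{y}$ ($D{\left(y \right)} = -18 + 9 \frac{3}{y} = -18 + \frac{27}{y}$)
$C{\left(j \right)} = j + j^{2}$
$A{\left(q,t \right)} = \left(4 + t - q\right)^{2}$ ($A{\left(q,t \right)} = \left(4 - \left(q - t\right)\right)^{2} = \left(4 + t - q\right)^{2}$)
$\left(C{\left(12 \right)} + A{\left(0,D{\left(4 \right)} \right)}\right)^{2} = \left(12 \left(1 + 12\right) + \left(4 - \left(18 - \frac{27}{4}\right) - 0\right)^{2}\right)^{2} = \left(12 \cdot 13 + \left(4 + \left(-18 + 27 \cdot \frac{1}{4}\right) + 0\right)^{2}\right)^{2} = \left(156 + \left(4 + \left(-18 + \frac{27}{4}\right) + 0\right)^{2}\right)^{2} = \left(156 + \left(4 - \frac{45}{4} + 0\right)^{2}\right)^{2} = \left(156 + \left(- \frac{29}{4}\right)^{2}\right)^{2} = \left(156 + \frac{841}{16}\right)^{2} = \left(\frac{3337}{16}\right)^{2} = \frac{11135569}{256}$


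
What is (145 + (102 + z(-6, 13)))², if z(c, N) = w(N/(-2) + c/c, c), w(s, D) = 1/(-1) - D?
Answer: 63504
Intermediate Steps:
w(s, D) = -1 - D
z(c, N) = -1 - c
(145 + (102 + z(-6, 13)))² = (145 + (102 + (-1 - 1*(-6))))² = (145 + (102 + (-1 + 6)))² = (145 + (102 + 5))² = (145 + 107)² = 252² = 63504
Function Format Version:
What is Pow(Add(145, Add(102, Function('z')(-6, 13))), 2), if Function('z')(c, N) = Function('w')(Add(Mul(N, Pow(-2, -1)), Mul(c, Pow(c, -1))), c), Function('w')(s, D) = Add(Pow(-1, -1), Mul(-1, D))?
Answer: 63504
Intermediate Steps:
Function('w')(s, D) = Add(-1, Mul(-1, D))
Function('z')(c, N) = Add(-1, Mul(-1, c))
Pow(Add(145, Add(102, Function('z')(-6, 13))), 2) = Pow(Add(145, Add(102, Add(-1, Mul(-1, -6)))), 2) = Pow(Add(145, Add(102, Add(-1, 6))), 2) = Pow(Add(145, Add(102, 5)), 2) = Pow(Add(145, 107), 2) = Pow(252, 2) = 63504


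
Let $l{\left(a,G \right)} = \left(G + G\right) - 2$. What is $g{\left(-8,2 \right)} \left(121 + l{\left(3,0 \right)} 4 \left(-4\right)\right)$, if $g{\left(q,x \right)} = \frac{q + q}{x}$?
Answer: $-1224$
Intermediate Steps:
$g{\left(q,x \right)} = \frac{2 q}{x}$
$l{\left(a,G \right)} = -2 + 2 G$ ($l{\left(a,G \right)} = 2 G - 2 = -2 + 2 G$)
$g{\left(-8,2 \right)} \left(121 + l{\left(3,0 \right)} 4 \left(-4\right)\right) = 2 \left(-8\right) \frac{1}{2} \left(121 + \left(-2 + 2 \cdot 0\right) 4 \left(-4\right)\right) = 2 \left(-8\right) \frac{1}{2} \left(121 + \left(-2 + 0\right) 4 \left(-4\right)\right) = - 8 \left(121 + \left(-2\right) 4 \left(-4\right)\right) = - 8 \left(121 - -32\right) = - 8 \left(121 + 32\right) = \left(-8\right) 153 = -1224$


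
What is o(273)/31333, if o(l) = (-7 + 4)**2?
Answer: 9/31333 ≈ 0.00028724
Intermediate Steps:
o(l) = 9 (o(l) = (-3)**2 = 9)
o(273)/31333 = 9/31333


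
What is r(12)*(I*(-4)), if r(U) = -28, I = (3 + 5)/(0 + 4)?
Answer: 224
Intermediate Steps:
I = 2 (I = 8/4 = 8*(¼) = 2)
r(12)*(I*(-4)) = -56*(-4) = -28*(-8) = 224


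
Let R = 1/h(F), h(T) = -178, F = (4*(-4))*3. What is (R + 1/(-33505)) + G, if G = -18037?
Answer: -107570717613/5963890 ≈ -18037.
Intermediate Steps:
F = -48 (F = -16*3 = -48)
R = -1/178 (R = 1/(-178) = -1/178 ≈ -0.0056180)
(R + 1/(-33505)) + G = (-1/178 + 1/(-33505)) - 18037 = (-1/178 - 1/33505) - 18037 = -33683/5963890 - 18037 = -107570717613/5963890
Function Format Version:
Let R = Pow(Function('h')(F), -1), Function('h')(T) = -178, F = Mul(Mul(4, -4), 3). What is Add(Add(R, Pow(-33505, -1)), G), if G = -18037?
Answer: Rational(-107570717613, 5963890) ≈ -18037.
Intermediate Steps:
F = -48 (F = Mul(-16, 3) = -48)
R = Rational(-1, 178) (R = Pow(-178, -1) = Rational(-1, 178) ≈ -0.0056180)
Add(Add(R, Pow(-33505, -1)), G) = Add(Add(Rational(-1, 178), Pow(-33505, -1)), -18037) = Add(Add(Rational(-1, 178), Rational(-1, 33505)), -18037) = Add(Rational(-33683, 5963890), -18037) = Rational(-107570717613, 5963890)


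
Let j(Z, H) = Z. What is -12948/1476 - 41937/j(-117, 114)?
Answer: 559112/1599 ≈ 349.66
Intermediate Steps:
-12948/1476 - 41937/j(-117, 114) = -12948/1476 - 41937/(-117) = -12948*1/1476 - 41937*(-1/117) = -1079/123 + 13979/39 = 559112/1599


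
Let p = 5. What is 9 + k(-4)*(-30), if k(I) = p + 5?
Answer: -291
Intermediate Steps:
k(I) = 10 (k(I) = 5 + 5 = 10)
9 + k(-4)*(-30) = 9 + 10*(-30) = 9 - 300 = -291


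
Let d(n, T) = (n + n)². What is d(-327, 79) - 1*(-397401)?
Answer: 825117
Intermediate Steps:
d(n, T) = 4*n² (d(n, T) = (2*n)² = 4*n²)
d(-327, 79) - 1*(-397401) = 4*(-327)² - 1*(-397401) = 4*106929 + 397401 = 427716 + 397401 = 825117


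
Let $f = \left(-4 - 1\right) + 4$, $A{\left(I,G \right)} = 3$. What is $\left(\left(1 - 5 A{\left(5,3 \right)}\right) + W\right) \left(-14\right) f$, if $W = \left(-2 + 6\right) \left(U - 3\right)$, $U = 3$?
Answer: $-196$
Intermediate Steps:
$W = 0$ ($W = \left(-2 + 6\right) \left(3 - 3\right) = 4 \cdot 0 = 0$)
$f = -1$ ($f = -5 + 4 = -1$)
$\left(\left(1 - 5 A{\left(5,3 \right)}\right) + W\right) \left(-14\right) f = \left(\left(1 - 15\right) + 0\right) \left(-14\right) \left(-1\right) = \left(-14 + 0\right) \left(-14\right) \left(-1\right) = \left(-14\right) \left(-14\right) \left(-1\right) = 196 \left(-1\right) = -196$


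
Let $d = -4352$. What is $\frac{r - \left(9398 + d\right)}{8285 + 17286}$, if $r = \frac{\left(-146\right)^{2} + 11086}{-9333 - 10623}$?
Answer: $- \frac{7195027}{36449634} \approx -0.1974$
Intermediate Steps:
$r = - \frac{16201}{9978}$ ($r = \frac{21316 + 11086}{-19956} = 32402 \left(- \frac{1}{19956}\right) = - \frac{16201}{9978} \approx -1.6237$)
$\frac{r - \left(9398 + d\right)}{8285 + 17286} = \frac{- \frac{16201}{9978} - 5046}{8285 + 17286} = \frac{- \frac{16201}{9978} + \left(-9398 + 4352\right)}{25571} = \left(- \frac{16201}{9978} - 5046\right) \frac{1}{25571} = \left(- \frac{50365189}{9978}\right) \frac{1}{25571} = - \frac{7195027}{36449634}$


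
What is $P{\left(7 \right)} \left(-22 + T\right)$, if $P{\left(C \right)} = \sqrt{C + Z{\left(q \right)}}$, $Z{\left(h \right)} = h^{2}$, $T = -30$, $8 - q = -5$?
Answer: $- 208 \sqrt{11} \approx -689.86$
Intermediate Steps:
$q = 13$ ($q = 8 - -5 = 8 + 5 = 13$)
$P{\left(C \right)} = \sqrt{169 + C}$ ($P{\left(C \right)} = \sqrt{C + 13^{2}} = \sqrt{C + 169} = \sqrt{169 + C}$)
$P{\left(7 \right)} \left(-22 + T\right) = \sqrt{169 + 7} \left(-22 - 30\right) = \sqrt{176} \left(-52\right) = 4 \sqrt{11} \left(-52\right) = - 208 \sqrt{11}$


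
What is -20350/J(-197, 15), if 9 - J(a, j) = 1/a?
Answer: -2004475/887 ≈ -2259.8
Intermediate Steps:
J(a, j) = 9 - 1/a
-20350/J(-197, 15) = -20350/(9 - 1/(-197)) = -20350/(9 - 1*(-1/197)) = -20350/(9 + 1/197) = -20350/1774/197 = -20350*197/1774 = -2004475/887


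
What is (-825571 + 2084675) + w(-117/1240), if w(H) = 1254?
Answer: 1260358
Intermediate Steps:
(-825571 + 2084675) + w(-117/1240) = (-825571 + 2084675) + 1254 = 1259104 + 1254 = 1260358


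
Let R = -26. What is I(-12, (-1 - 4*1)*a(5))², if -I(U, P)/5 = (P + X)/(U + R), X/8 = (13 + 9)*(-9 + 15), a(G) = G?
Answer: 26574025/1444 ≈ 18403.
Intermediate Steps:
X = 1056 (X = 8*((13 + 9)*(-9 + 15)) = 8*(22*6) = 8*132 = 1056)
I(U, P) = -5*(1056 + P)/(-26 + U) (I(U, P) = -5*(P + 1056)/(U - 26) = -5*(1056 + P)/(-26 + U))
I(-12, (-1 - 4*1)*a(5))² = (5*(-1056 - (-1 - 4*1)*5)/(-26 - 12))² = (5*(-1056 - (-1 - 4)*5)/(-38))² = (5*(-1/38)*(-1056 - (-5)*5))² = (5*(-1/38)*(-1056 - 1*(-25)))² = (5*(-1/38)*(-1056 + 25))² = (5*(-1/38)*(-1031))² = (5155/38)² = 26574025/1444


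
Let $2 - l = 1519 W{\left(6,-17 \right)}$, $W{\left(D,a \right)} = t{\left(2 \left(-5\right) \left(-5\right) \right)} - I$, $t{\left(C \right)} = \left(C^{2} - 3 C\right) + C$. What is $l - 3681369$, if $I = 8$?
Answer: $-7314815$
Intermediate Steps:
$t{\left(C \right)} = C^{2} - 2 C$
$W{\left(D,a \right)} = 2392$ ($W{\left(D,a \right)} = 2 \left(-5\right) \left(-5\right) \left(-2 + 2 \left(-5\right) \left(-5\right)\right) - 8 = \left(-10\right) \left(-5\right) \left(-2 - -50\right) - 8 = 50 \left(-2 + 50\right) - 8 = 50 \cdot 48 - 8 = 2400 - 8 = 2392$)
$l = -3633446$ ($l = 2 - 1519 \cdot 2392 = 2 - 3633448 = -3633446$)
$l - 3681369 = -3633446 - 3681369 = -7314815$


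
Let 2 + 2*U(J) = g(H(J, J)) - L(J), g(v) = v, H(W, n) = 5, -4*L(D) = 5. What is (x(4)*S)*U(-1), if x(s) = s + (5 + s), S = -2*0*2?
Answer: 0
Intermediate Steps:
L(D) = -5/4 (L(D) = -¼*5 = -5/4)
S = 0 (S = 0*2 = 0)
x(s) = 5 + 2*s
U(J) = 17/8 (U(J) = -1 + (5 - 1*(-5/4))/2 = -1 + (5 + 5/4)/2 = -1 + (½)*(25/4) = -1 + 25/8 = 17/8)
(x(4)*S)*U(-1) = ((5 + 2*4)*0)*(17/8) = ((5 + 8)*0)*(17/8) = (13*0)*(17/8) = 0*(17/8) = 0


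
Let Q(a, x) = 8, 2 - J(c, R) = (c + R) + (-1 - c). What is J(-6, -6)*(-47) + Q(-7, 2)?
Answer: -415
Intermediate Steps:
J(c, R) = 3 - R (J(c, R) = 2 - ((c + R) + (-1 - c)) = 2 - ((R + c) + (-1 - c)) = 2 - (-1 + R) = 2 + (1 - R) = 3 - R)
J(-6, -6)*(-47) + Q(-7, 2) = (3 - 1*(-6))*(-47) + 8 = (3 + 6)*(-47) + 8 = 9*(-47) + 8 = -423 + 8 = -415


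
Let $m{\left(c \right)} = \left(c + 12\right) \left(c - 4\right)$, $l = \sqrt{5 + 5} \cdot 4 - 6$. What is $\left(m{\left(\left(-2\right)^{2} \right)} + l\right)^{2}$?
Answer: $196 - 48 \sqrt{10} \approx 44.211$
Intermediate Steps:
$l = -6 + 4 \sqrt{10}$ ($l = \sqrt{10} \cdot 4 - 6 = 4 \sqrt{10} - 6 = -6 + 4 \sqrt{10} \approx 6.6491$)
$m{\left(c \right)} = \left(-4 + c\right) \left(12 + c\right)$ ($m{\left(c \right)} = \left(12 + c\right) \left(-4 + c\right) = \left(-4 + c\right) \left(12 + c\right)$)
$\left(m{\left(\left(-2\right)^{2} \right)} + l\right)^{2} = \left(\left(-48 + \left(\left(-2\right)^{2}\right)^{2} + 8 \left(-2\right)^{2}\right) - \left(6 - 4 \sqrt{10}\right)\right)^{2} = \left(\left(-48 + 4^{2} + 8 \cdot 4\right) - \left(6 - 4 \sqrt{10}\right)\right)^{2} = \left(\left(-48 + 16 + 32\right) - \left(6 - 4 \sqrt{10}\right)\right)^{2} = \left(0 - \left(6 - 4 \sqrt{10}\right)\right)^{2} = \left(-6 + 4 \sqrt{10}\right)^{2}$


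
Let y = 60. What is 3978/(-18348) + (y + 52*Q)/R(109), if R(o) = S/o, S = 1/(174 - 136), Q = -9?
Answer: -5167824951/3058 ≈ -1.6899e+6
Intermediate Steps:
S = 1/38 ≈ 0.026316
R(o) = 1/(38*o)
3978/(-18348) + (y + 52*Q)/R(109) = 3978/(-18348) + (60 + 52*(-9))/(((1/38)/109)) = 3978*(-1/18348) + (60 - 468)/(((1/38)*(1/109))) = -663/3058 - 408/1/4142 = -663/3058 - 408*4142 = -663/3058 - 1689936 = -5167824951/3058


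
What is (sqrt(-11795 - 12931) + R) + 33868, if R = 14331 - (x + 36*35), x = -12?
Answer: 46951 + I*sqrt(24726) ≈ 46951.0 + 157.25*I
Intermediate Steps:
R = 13083 (R = 14331 - (-12 + 36*35) = 14331 - (-12 + 1260) = 14331 - 1*1248 = 14331 - 1248 = 13083)
(sqrt(-11795 - 12931) + R) + 33868 = (sqrt(-11795 - 12931) + 13083) + 33868 = (sqrt(-24726) + 13083) + 33868 = (I*sqrt(24726) + 13083) + 33868 = (13083 + I*sqrt(24726)) + 33868 = 46951 + I*sqrt(24726)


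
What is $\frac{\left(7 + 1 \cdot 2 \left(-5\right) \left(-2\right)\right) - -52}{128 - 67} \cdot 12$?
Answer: $\frac{948}{61} \approx 15.541$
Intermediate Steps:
$\frac{\left(7 + 1 \cdot 2 \left(-5\right) \left(-2\right)\right) - -52}{128 - 67} \cdot 12 = \frac{\left(7 + 1 \left(\left(-10\right) \left(-2\right)\right)\right) + \left(-12 + 64\right)}{61} \cdot 12 = \left(\left(7 + 1 \cdot 20\right) + 52\right) \frac{1}{61} \cdot 12 = \left(\left(7 + 20\right) + 52\right) \frac{1}{61} \cdot 12 = \left(27 + 52\right) \frac{1}{61} \cdot 12 = 79 \cdot \frac{1}{61} \cdot 12 = \frac{79}{61} \cdot 12 = \frac{948}{61}$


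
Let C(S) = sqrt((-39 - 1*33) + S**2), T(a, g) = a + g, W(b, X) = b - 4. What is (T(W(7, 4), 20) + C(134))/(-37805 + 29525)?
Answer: -1/360 - sqrt(4471)/4140 ≈ -0.018929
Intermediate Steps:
W(b, X) = -4 + b
C(S) = sqrt(-72 + S**2) (C(S) = sqrt((-39 - 33) + S**2) = sqrt(-72 + S**2))
(T(W(7, 4), 20) + C(134))/(-37805 + 29525) = (((-4 + 7) + 20) + sqrt(-72 + 134**2))/(-37805 + 29525) = ((3 + 20) + sqrt(-72 + 17956))/(-8280) = (23 + sqrt(17884))*(-1/8280) = (23 + 2*sqrt(4471))*(-1/8280) = -1/360 - sqrt(4471)/4140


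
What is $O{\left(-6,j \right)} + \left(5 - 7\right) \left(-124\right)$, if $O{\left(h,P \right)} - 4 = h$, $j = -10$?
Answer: $246$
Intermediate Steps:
$O{\left(h,P \right)} = 4 + h$
$O{\left(-6,j \right)} + \left(5 - 7\right) \left(-124\right) = \left(4 - 6\right) + \left(5 - 7\right) \left(-124\right) = -2 + \left(5 - 7\right) \left(-124\right) = -2 - -248 = -2 + 248 = 246$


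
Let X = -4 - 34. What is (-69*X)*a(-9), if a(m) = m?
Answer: -23598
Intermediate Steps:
X = -38
(-69*X)*a(-9) = -69*(-38)*(-9) = 2622*(-9) = -23598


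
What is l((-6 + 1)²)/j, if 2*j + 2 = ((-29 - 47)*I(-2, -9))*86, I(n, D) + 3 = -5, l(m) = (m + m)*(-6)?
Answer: -300/26143 ≈ -0.011475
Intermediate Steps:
l(m) = -12*m (l(m) = (2*m)*(-6) = -12*m)
I(n, D) = -8 (I(n, D) = -3 - 5 = -8)
j = 26143 (j = -1 + (((-29 - 47)*(-8))*86)/2 = -1 + (-76*(-8)*86)/2 = -1 + (608*86)/2 = -1 + (½)*52288 = -1 + 26144 = 26143)
l((-6 + 1)²)/j = -12*(-6 + 1)²/26143 = -12*(-5)²*(1/26143) = -12*25*(1/26143) = -300*1/26143 = -300/26143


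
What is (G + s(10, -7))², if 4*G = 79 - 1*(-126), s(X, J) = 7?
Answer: 54289/16 ≈ 3393.1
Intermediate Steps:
G = 205/4 (G = (79 - 1*(-126))/4 = (79 + 126)/4 = (¼)*205 = 205/4 ≈ 51.250)
(G + s(10, -7))² = (205/4 + 7)² = (233/4)² = 54289/16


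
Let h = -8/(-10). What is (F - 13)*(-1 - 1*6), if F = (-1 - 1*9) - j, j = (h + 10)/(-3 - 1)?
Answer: 1421/10 ≈ 142.10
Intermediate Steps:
h = 4/5 (h = -8*(-1/10) = 4/5 ≈ 0.80000)
j = -27/10 (j = (4/5 + 10)/(-3 - 1) = (54/5)/(-4) = (54/5)*(-1/4) = -27/10 ≈ -2.7000)
F = -73/10 (F = (-1 - 1*9) - 1*(-27/10) = (-1 - 9) + 27/10 = -10 + 27/10 = -73/10 ≈ -7.3000)
(F - 13)*(-1 - 1*6) = (-73/10 - 13)*(-1 - 1*6) = -203*(-1 - 6)/10 = -203/10*(-7) = 1421/10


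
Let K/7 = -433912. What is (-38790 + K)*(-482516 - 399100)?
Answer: 2712004217184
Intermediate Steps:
K = -3037384 (K = 7*(-433912) = -3037384)
(-38790 + K)*(-482516 - 399100) = (-38790 - 3037384)*(-482516 - 399100) = -3076174*(-881616) = 2712004217184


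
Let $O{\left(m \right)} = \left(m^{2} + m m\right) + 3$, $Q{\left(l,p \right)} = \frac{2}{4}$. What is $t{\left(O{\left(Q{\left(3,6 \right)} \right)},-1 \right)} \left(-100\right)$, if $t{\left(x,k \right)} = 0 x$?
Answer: $0$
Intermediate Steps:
$Q{\left(l,p \right)} = \frac{1}{2}$ ($Q{\left(l,p \right)} = 2 \cdot \frac{1}{4} = \frac{1}{2}$)
$O{\left(m \right)} = 3 + 2 m^{2}$ ($O{\left(m \right)} = \left(m^{2} + m^{2}\right) + 3 = 2 m^{2} + 3 = 3 + 2 m^{2}$)
$t{\left(x,k \right)} = 0$
$t{\left(O{\left(Q{\left(3,6 \right)} \right)},-1 \right)} \left(-100\right) = 0 \left(-100\right) = 0$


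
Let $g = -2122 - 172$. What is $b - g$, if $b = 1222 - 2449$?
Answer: $1067$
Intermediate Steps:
$b = -1227$ ($b = 1222 - 2449 = -1227$)
$g = -2294$ ($g = -2122 - 172 = -2294$)
$b - g = -1227 - -2294 = -1227 + 2294 = 1067$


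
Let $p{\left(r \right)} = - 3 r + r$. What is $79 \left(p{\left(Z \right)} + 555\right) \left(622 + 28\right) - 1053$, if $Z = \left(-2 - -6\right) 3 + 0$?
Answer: $27265797$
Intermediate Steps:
$Z = 12$ ($Z = \left(-2 + 6\right) 3 + 0 = 4 \cdot 3 + 0 = 12 + 0 = 12$)
$p{\left(r \right)} = - 2 r$
$79 \left(p{\left(Z \right)} + 555\right) \left(622 + 28\right) - 1053 = 79 \left(\left(-2\right) 12 + 555\right) \left(622 + 28\right) - 1053 = 79 \left(-24 + 555\right) 650 - 1053 = 79 \cdot 531 \cdot 650 - 1053 = 79 \cdot 345150 - 1053 = 27266850 - 1053 = 27265797$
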